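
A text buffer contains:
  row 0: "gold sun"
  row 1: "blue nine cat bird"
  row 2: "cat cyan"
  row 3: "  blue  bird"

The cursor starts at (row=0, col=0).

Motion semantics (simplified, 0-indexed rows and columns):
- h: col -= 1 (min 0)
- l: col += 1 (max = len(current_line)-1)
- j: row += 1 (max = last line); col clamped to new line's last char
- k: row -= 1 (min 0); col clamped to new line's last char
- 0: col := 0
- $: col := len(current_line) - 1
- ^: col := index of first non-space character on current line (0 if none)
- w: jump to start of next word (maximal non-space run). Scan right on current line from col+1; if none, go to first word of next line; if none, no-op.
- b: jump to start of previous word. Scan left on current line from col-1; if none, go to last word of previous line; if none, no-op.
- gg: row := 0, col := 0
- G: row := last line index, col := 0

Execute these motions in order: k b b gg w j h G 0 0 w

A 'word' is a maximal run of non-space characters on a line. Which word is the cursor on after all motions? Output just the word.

Answer: blue

Derivation:
After 1 (k): row=0 col=0 char='g'
After 2 (b): row=0 col=0 char='g'
After 3 (b): row=0 col=0 char='g'
After 4 (gg): row=0 col=0 char='g'
After 5 (w): row=0 col=5 char='s'
After 6 (j): row=1 col=5 char='n'
After 7 (h): row=1 col=4 char='_'
After 8 (G): row=3 col=0 char='_'
After 9 (0): row=3 col=0 char='_'
After 10 (0): row=3 col=0 char='_'
After 11 (w): row=3 col=2 char='b'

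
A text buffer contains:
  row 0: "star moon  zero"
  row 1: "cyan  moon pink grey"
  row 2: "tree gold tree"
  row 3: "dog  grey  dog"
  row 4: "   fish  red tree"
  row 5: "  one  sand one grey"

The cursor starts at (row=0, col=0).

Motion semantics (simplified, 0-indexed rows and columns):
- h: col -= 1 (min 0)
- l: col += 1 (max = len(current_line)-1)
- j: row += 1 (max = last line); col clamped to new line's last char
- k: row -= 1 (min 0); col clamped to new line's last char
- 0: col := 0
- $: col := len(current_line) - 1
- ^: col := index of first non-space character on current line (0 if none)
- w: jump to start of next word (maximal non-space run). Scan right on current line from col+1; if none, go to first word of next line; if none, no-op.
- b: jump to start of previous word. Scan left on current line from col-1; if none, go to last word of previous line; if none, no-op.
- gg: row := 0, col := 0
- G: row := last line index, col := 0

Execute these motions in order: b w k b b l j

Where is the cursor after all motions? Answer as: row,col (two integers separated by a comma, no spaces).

Answer: 1,1

Derivation:
After 1 (b): row=0 col=0 char='s'
After 2 (w): row=0 col=5 char='m'
After 3 (k): row=0 col=5 char='m'
After 4 (b): row=0 col=0 char='s'
After 5 (b): row=0 col=0 char='s'
After 6 (l): row=0 col=1 char='t'
After 7 (j): row=1 col=1 char='y'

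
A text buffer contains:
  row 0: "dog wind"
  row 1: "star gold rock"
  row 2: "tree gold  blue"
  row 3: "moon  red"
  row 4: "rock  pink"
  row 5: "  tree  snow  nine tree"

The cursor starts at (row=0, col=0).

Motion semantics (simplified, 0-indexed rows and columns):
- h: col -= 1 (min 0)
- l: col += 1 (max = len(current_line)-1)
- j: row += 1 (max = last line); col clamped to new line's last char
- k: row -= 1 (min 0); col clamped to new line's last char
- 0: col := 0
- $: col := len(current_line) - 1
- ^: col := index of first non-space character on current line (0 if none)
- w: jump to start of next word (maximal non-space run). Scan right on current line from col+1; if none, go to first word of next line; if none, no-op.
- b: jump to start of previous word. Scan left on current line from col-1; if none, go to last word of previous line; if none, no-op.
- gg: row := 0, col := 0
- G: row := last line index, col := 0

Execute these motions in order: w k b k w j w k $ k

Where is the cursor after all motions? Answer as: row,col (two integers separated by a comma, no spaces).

After 1 (w): row=0 col=4 char='w'
After 2 (k): row=0 col=4 char='w'
After 3 (b): row=0 col=0 char='d'
After 4 (k): row=0 col=0 char='d'
After 5 (w): row=0 col=4 char='w'
After 6 (j): row=1 col=4 char='_'
After 7 (w): row=1 col=5 char='g'
After 8 (k): row=0 col=5 char='i'
After 9 ($): row=0 col=7 char='d'
After 10 (k): row=0 col=7 char='d'

Answer: 0,7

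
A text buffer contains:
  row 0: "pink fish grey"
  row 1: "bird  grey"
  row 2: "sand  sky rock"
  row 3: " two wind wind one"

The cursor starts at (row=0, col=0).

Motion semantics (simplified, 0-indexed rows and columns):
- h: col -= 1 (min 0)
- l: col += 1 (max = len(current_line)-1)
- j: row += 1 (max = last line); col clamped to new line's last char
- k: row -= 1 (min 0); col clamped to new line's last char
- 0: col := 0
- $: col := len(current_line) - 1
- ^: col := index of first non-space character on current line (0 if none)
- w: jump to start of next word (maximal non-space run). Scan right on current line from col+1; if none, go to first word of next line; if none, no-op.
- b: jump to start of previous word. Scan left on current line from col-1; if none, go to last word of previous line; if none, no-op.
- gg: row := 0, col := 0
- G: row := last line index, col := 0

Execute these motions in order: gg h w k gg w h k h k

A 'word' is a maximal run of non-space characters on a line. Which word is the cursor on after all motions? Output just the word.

After 1 (gg): row=0 col=0 char='p'
After 2 (h): row=0 col=0 char='p'
After 3 (w): row=0 col=5 char='f'
After 4 (k): row=0 col=5 char='f'
After 5 (gg): row=0 col=0 char='p'
After 6 (w): row=0 col=5 char='f'
After 7 (h): row=0 col=4 char='_'
After 8 (k): row=0 col=4 char='_'
After 9 (h): row=0 col=3 char='k'
After 10 (k): row=0 col=3 char='k'

Answer: pink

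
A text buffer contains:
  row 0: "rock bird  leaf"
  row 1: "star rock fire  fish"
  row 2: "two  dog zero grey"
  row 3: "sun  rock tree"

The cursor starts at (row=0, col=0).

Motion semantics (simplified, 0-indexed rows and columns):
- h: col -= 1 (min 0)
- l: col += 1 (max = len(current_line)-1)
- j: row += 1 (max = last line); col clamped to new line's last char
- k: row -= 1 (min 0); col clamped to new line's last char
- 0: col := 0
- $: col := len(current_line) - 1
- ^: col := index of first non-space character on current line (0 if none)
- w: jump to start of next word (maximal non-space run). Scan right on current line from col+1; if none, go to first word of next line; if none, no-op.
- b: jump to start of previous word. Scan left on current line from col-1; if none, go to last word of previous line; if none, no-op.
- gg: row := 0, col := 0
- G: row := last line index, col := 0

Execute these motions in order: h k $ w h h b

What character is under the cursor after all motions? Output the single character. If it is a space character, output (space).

After 1 (h): row=0 col=0 char='r'
After 2 (k): row=0 col=0 char='r'
After 3 ($): row=0 col=14 char='f'
After 4 (w): row=1 col=0 char='s'
After 5 (h): row=1 col=0 char='s'
After 6 (h): row=1 col=0 char='s'
After 7 (b): row=0 col=11 char='l'

Answer: l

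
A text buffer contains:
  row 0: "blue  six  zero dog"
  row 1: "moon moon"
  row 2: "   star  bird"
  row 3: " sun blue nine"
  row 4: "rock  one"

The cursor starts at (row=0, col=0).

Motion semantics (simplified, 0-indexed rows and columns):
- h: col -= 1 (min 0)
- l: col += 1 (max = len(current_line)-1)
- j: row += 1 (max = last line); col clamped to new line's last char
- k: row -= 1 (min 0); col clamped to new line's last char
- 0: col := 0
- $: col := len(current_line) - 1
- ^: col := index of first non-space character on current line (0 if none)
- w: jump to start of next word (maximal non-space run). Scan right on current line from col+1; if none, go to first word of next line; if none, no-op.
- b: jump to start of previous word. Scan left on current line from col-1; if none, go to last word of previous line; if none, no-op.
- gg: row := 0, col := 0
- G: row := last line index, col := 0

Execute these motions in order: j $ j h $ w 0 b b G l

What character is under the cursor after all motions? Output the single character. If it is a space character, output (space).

Answer: o

Derivation:
After 1 (j): row=1 col=0 char='m'
After 2 ($): row=1 col=8 char='n'
After 3 (j): row=2 col=8 char='_'
After 4 (h): row=2 col=7 char='_'
After 5 ($): row=2 col=12 char='d'
After 6 (w): row=3 col=1 char='s'
After 7 (0): row=3 col=0 char='_'
After 8 (b): row=2 col=9 char='b'
After 9 (b): row=2 col=3 char='s'
After 10 (G): row=4 col=0 char='r'
After 11 (l): row=4 col=1 char='o'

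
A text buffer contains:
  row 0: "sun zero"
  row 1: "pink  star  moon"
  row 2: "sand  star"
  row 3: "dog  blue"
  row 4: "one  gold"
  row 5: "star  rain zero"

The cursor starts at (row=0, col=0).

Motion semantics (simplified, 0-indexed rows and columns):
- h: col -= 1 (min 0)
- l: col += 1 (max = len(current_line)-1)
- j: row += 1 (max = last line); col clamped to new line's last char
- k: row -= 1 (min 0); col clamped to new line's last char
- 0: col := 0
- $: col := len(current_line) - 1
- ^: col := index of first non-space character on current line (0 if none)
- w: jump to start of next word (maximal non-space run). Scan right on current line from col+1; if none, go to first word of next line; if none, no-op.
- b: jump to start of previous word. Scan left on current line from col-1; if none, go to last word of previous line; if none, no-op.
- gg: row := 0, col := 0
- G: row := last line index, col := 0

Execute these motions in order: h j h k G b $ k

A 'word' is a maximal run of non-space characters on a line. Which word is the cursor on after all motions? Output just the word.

After 1 (h): row=0 col=0 char='s'
After 2 (j): row=1 col=0 char='p'
After 3 (h): row=1 col=0 char='p'
After 4 (k): row=0 col=0 char='s'
After 5 (G): row=5 col=0 char='s'
After 6 (b): row=4 col=5 char='g'
After 7 ($): row=4 col=8 char='d'
After 8 (k): row=3 col=8 char='e'

Answer: blue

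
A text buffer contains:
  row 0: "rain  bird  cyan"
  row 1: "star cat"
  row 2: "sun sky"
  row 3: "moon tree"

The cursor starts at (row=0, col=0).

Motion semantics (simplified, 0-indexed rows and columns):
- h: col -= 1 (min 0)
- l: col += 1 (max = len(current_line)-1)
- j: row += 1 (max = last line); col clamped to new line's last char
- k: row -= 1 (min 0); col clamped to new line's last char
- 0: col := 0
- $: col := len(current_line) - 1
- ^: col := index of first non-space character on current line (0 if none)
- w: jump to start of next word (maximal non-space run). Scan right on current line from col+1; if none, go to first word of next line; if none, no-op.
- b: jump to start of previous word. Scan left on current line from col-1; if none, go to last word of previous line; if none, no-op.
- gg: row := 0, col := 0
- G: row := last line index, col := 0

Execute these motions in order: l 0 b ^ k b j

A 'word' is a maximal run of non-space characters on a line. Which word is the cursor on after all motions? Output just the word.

After 1 (l): row=0 col=1 char='a'
After 2 (0): row=0 col=0 char='r'
After 3 (b): row=0 col=0 char='r'
After 4 (^): row=0 col=0 char='r'
After 5 (k): row=0 col=0 char='r'
After 6 (b): row=0 col=0 char='r'
After 7 (j): row=1 col=0 char='s'

Answer: star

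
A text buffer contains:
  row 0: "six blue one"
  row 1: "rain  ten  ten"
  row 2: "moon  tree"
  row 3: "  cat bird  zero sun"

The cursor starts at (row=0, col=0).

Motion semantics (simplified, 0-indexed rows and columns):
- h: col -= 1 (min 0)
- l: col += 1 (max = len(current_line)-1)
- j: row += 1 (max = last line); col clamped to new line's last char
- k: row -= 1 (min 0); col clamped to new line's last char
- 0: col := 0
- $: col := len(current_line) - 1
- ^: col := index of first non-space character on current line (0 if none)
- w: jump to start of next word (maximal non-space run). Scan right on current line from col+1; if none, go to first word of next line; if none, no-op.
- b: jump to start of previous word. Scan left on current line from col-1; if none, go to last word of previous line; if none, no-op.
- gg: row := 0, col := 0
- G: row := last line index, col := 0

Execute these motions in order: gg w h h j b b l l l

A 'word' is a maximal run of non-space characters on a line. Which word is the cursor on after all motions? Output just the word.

Answer: one

Derivation:
After 1 (gg): row=0 col=0 char='s'
After 2 (w): row=0 col=4 char='b'
After 3 (h): row=0 col=3 char='_'
After 4 (h): row=0 col=2 char='x'
After 5 (j): row=1 col=2 char='i'
After 6 (b): row=1 col=0 char='r'
After 7 (b): row=0 col=9 char='o'
After 8 (l): row=0 col=10 char='n'
After 9 (l): row=0 col=11 char='e'
After 10 (l): row=0 col=11 char='e'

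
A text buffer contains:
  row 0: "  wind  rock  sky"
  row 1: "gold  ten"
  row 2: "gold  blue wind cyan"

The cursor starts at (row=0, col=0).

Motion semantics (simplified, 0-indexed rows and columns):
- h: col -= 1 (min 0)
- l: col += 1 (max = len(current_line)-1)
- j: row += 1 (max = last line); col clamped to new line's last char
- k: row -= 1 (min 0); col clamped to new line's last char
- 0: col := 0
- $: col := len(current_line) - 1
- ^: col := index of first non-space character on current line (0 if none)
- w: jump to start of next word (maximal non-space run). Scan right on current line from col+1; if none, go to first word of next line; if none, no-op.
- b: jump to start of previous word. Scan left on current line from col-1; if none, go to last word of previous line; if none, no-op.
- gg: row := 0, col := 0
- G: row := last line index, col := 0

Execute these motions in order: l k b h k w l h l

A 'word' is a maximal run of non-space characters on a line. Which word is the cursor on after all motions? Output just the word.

Answer: wind

Derivation:
After 1 (l): row=0 col=1 char='_'
After 2 (k): row=0 col=1 char='_'
After 3 (b): row=0 col=1 char='_'
After 4 (h): row=0 col=0 char='_'
After 5 (k): row=0 col=0 char='_'
After 6 (w): row=0 col=2 char='w'
After 7 (l): row=0 col=3 char='i'
After 8 (h): row=0 col=2 char='w'
After 9 (l): row=0 col=3 char='i'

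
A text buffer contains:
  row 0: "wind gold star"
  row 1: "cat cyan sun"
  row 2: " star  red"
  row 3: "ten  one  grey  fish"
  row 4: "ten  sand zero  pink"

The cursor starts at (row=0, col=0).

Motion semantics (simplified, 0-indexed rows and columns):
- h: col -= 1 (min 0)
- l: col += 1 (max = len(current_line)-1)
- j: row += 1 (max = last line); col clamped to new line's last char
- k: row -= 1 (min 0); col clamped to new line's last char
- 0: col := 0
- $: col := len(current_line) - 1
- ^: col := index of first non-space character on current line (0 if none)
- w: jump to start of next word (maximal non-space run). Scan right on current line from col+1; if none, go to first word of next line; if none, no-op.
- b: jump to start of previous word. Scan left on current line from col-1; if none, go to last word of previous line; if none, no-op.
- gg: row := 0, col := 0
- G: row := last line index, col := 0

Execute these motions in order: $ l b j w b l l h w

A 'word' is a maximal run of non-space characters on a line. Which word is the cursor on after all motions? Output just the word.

After 1 ($): row=0 col=13 char='r'
After 2 (l): row=0 col=13 char='r'
After 3 (b): row=0 col=10 char='s'
After 4 (j): row=1 col=10 char='u'
After 5 (w): row=2 col=1 char='s'
After 6 (b): row=1 col=9 char='s'
After 7 (l): row=1 col=10 char='u'
After 8 (l): row=1 col=11 char='n'
After 9 (h): row=1 col=10 char='u'
After 10 (w): row=2 col=1 char='s'

Answer: star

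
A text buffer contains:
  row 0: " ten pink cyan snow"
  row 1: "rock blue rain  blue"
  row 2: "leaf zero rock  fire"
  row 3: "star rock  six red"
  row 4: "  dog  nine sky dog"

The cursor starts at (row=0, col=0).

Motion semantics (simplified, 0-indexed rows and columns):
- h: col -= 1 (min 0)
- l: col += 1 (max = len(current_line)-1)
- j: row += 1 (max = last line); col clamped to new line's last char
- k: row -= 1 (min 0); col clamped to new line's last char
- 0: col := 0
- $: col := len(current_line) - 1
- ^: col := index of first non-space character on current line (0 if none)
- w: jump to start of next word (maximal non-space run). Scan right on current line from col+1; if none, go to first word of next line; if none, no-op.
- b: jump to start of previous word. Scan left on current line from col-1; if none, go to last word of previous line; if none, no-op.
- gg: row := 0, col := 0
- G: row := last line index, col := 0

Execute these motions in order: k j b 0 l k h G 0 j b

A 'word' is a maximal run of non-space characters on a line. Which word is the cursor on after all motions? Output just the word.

After 1 (k): row=0 col=0 char='_'
After 2 (j): row=1 col=0 char='r'
After 3 (b): row=0 col=15 char='s'
After 4 (0): row=0 col=0 char='_'
After 5 (l): row=0 col=1 char='t'
After 6 (k): row=0 col=1 char='t'
After 7 (h): row=0 col=0 char='_'
After 8 (G): row=4 col=0 char='_'
After 9 (0): row=4 col=0 char='_'
After 10 (j): row=4 col=0 char='_'
After 11 (b): row=3 col=15 char='r'

Answer: red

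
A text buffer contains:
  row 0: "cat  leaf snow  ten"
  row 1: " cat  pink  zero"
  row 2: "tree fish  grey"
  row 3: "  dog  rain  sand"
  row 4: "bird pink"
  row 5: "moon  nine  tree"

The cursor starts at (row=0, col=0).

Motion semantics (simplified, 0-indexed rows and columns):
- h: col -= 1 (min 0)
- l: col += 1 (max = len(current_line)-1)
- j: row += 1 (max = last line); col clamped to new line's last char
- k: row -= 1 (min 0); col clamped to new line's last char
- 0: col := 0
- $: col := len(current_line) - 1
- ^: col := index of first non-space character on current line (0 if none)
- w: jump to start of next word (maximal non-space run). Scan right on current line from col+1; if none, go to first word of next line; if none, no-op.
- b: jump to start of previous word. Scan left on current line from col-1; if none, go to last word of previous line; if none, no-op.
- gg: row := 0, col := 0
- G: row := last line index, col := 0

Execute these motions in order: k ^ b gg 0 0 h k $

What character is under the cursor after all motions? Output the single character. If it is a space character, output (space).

Answer: n

Derivation:
After 1 (k): row=0 col=0 char='c'
After 2 (^): row=0 col=0 char='c'
After 3 (b): row=0 col=0 char='c'
After 4 (gg): row=0 col=0 char='c'
After 5 (0): row=0 col=0 char='c'
After 6 (0): row=0 col=0 char='c'
After 7 (h): row=0 col=0 char='c'
After 8 (k): row=0 col=0 char='c'
After 9 ($): row=0 col=18 char='n'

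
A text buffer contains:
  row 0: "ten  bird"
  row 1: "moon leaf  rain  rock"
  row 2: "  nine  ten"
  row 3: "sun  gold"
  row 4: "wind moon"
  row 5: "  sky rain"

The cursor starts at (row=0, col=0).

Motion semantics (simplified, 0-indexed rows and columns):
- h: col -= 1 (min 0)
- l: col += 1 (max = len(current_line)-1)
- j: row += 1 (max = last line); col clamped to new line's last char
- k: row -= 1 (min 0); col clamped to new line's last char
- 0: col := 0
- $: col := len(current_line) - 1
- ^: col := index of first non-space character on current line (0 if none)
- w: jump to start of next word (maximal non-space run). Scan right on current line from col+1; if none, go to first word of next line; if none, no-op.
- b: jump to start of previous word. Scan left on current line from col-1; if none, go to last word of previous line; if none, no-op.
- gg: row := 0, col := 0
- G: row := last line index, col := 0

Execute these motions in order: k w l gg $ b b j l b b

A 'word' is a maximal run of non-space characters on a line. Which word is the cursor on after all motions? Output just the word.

Answer: bird

Derivation:
After 1 (k): row=0 col=0 char='t'
After 2 (w): row=0 col=5 char='b'
After 3 (l): row=0 col=6 char='i'
After 4 (gg): row=0 col=0 char='t'
After 5 ($): row=0 col=8 char='d'
After 6 (b): row=0 col=5 char='b'
After 7 (b): row=0 col=0 char='t'
After 8 (j): row=1 col=0 char='m'
After 9 (l): row=1 col=1 char='o'
After 10 (b): row=1 col=0 char='m'
After 11 (b): row=0 col=5 char='b'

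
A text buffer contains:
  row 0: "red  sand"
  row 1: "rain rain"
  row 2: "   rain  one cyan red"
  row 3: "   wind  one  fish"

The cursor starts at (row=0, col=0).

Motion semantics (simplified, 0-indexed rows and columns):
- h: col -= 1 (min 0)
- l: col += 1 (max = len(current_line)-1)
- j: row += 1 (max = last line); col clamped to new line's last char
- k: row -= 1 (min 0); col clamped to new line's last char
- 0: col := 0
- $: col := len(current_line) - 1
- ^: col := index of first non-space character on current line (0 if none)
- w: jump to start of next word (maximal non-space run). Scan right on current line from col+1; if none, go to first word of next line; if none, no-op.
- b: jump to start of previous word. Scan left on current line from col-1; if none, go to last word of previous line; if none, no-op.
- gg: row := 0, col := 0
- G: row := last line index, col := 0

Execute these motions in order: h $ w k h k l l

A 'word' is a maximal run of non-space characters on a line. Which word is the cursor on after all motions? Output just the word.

Answer: red

Derivation:
After 1 (h): row=0 col=0 char='r'
After 2 ($): row=0 col=8 char='d'
After 3 (w): row=1 col=0 char='r'
After 4 (k): row=0 col=0 char='r'
After 5 (h): row=0 col=0 char='r'
After 6 (k): row=0 col=0 char='r'
After 7 (l): row=0 col=1 char='e'
After 8 (l): row=0 col=2 char='d'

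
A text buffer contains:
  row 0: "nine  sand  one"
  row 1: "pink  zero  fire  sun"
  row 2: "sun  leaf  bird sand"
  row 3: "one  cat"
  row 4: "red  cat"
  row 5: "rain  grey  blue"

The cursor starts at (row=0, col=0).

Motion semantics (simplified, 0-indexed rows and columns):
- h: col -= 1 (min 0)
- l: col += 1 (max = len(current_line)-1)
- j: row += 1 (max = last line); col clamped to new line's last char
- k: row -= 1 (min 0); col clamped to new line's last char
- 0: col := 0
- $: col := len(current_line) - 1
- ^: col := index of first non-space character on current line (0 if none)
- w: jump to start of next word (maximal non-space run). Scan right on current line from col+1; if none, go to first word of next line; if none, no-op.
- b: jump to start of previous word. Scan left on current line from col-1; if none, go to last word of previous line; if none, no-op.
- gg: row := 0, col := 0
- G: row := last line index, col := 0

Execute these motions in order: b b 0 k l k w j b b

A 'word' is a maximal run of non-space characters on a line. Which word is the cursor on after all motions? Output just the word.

Answer: one

Derivation:
After 1 (b): row=0 col=0 char='n'
After 2 (b): row=0 col=0 char='n'
After 3 (0): row=0 col=0 char='n'
After 4 (k): row=0 col=0 char='n'
After 5 (l): row=0 col=1 char='i'
After 6 (k): row=0 col=1 char='i'
After 7 (w): row=0 col=6 char='s'
After 8 (j): row=1 col=6 char='z'
After 9 (b): row=1 col=0 char='p'
After 10 (b): row=0 col=12 char='o'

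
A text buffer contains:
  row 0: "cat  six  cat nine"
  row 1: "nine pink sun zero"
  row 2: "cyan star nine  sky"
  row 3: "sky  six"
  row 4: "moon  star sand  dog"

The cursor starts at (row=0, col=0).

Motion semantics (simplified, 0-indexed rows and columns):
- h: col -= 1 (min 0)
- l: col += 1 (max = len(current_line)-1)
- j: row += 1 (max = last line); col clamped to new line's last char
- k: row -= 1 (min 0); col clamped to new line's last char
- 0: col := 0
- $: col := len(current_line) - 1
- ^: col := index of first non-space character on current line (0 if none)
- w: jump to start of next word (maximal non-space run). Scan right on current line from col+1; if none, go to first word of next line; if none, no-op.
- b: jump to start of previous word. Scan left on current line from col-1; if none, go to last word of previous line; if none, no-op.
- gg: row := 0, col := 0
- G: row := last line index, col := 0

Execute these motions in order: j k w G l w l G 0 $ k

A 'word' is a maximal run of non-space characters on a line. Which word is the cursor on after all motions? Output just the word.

After 1 (j): row=1 col=0 char='n'
After 2 (k): row=0 col=0 char='c'
After 3 (w): row=0 col=5 char='s'
After 4 (G): row=4 col=0 char='m'
After 5 (l): row=4 col=1 char='o'
After 6 (w): row=4 col=6 char='s'
After 7 (l): row=4 col=7 char='t'
After 8 (G): row=4 col=0 char='m'
After 9 (0): row=4 col=0 char='m'
After 10 ($): row=4 col=19 char='g'
After 11 (k): row=3 col=7 char='x'

Answer: six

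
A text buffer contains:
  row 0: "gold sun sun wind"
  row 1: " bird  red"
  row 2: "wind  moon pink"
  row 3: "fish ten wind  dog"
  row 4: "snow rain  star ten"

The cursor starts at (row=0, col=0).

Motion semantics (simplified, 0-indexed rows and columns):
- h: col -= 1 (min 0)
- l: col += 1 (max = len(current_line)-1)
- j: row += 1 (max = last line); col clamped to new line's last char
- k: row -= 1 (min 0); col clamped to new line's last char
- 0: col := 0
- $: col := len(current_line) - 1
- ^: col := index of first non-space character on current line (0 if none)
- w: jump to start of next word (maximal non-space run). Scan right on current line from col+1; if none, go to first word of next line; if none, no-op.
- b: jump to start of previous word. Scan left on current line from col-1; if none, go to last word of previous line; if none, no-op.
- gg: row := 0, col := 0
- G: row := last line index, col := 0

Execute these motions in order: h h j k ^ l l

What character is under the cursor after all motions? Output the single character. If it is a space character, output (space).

Answer: l

Derivation:
After 1 (h): row=0 col=0 char='g'
After 2 (h): row=0 col=0 char='g'
After 3 (j): row=1 col=0 char='_'
After 4 (k): row=0 col=0 char='g'
After 5 (^): row=0 col=0 char='g'
After 6 (l): row=0 col=1 char='o'
After 7 (l): row=0 col=2 char='l'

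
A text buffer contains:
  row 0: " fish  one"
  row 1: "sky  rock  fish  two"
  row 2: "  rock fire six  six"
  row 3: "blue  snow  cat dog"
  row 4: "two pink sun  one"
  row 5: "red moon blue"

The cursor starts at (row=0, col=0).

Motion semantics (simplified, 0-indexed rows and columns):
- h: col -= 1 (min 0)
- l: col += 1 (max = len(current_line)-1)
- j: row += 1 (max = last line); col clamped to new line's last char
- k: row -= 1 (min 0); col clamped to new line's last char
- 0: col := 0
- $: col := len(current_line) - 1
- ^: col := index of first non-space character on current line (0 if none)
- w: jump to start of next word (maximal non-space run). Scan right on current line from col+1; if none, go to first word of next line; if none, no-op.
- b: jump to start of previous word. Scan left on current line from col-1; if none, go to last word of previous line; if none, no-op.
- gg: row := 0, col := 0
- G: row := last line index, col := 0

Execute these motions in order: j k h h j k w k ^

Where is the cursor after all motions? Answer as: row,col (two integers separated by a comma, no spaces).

Answer: 0,1

Derivation:
After 1 (j): row=1 col=0 char='s'
After 2 (k): row=0 col=0 char='_'
After 3 (h): row=0 col=0 char='_'
After 4 (h): row=0 col=0 char='_'
After 5 (j): row=1 col=0 char='s'
After 6 (k): row=0 col=0 char='_'
After 7 (w): row=0 col=1 char='f'
After 8 (k): row=0 col=1 char='f'
After 9 (^): row=0 col=1 char='f'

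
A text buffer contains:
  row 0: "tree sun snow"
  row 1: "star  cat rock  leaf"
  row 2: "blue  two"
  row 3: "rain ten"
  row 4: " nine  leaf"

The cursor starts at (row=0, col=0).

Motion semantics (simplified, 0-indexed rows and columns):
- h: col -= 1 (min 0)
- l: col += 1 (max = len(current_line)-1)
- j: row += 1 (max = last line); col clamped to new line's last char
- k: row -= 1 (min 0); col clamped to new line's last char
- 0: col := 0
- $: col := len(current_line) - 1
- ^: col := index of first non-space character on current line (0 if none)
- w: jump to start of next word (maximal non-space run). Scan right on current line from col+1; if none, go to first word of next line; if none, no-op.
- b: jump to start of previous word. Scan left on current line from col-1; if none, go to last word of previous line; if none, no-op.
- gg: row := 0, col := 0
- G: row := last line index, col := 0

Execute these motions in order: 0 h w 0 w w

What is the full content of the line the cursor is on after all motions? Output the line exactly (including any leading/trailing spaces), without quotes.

Answer: tree sun snow

Derivation:
After 1 (0): row=0 col=0 char='t'
After 2 (h): row=0 col=0 char='t'
After 3 (w): row=0 col=5 char='s'
After 4 (0): row=0 col=0 char='t'
After 5 (w): row=0 col=5 char='s'
After 6 (w): row=0 col=9 char='s'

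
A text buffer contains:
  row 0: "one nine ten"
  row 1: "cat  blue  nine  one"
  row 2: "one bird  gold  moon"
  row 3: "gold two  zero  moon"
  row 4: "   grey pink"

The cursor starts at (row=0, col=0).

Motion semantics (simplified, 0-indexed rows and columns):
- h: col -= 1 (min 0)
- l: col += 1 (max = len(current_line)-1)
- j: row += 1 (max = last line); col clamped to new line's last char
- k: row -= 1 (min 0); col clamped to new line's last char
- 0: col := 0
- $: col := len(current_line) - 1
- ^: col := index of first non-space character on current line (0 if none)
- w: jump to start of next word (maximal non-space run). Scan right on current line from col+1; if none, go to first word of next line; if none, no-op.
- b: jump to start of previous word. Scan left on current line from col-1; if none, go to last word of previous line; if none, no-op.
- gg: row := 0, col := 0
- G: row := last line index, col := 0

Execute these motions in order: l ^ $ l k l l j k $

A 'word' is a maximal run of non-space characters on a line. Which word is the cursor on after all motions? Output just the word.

After 1 (l): row=0 col=1 char='n'
After 2 (^): row=0 col=0 char='o'
After 3 ($): row=0 col=11 char='n'
After 4 (l): row=0 col=11 char='n'
After 5 (k): row=0 col=11 char='n'
After 6 (l): row=0 col=11 char='n'
After 7 (l): row=0 col=11 char='n'
After 8 (j): row=1 col=11 char='n'
After 9 (k): row=0 col=11 char='n'
After 10 ($): row=0 col=11 char='n'

Answer: ten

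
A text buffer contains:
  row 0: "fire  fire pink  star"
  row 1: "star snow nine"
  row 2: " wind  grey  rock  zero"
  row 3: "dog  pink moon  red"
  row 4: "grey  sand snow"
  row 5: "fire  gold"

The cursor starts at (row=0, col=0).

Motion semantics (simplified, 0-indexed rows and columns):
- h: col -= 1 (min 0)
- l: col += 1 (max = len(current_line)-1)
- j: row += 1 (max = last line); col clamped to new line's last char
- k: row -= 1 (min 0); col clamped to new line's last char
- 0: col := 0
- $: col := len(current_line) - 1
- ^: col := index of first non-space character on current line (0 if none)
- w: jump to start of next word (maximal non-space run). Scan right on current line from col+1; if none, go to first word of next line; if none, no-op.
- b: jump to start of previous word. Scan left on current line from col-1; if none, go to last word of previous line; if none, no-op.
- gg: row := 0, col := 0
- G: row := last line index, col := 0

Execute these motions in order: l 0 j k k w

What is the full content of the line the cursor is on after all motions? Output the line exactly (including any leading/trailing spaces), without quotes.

After 1 (l): row=0 col=1 char='i'
After 2 (0): row=0 col=0 char='f'
After 3 (j): row=1 col=0 char='s'
After 4 (k): row=0 col=0 char='f'
After 5 (k): row=0 col=0 char='f'
After 6 (w): row=0 col=6 char='f'

Answer: fire  fire pink  star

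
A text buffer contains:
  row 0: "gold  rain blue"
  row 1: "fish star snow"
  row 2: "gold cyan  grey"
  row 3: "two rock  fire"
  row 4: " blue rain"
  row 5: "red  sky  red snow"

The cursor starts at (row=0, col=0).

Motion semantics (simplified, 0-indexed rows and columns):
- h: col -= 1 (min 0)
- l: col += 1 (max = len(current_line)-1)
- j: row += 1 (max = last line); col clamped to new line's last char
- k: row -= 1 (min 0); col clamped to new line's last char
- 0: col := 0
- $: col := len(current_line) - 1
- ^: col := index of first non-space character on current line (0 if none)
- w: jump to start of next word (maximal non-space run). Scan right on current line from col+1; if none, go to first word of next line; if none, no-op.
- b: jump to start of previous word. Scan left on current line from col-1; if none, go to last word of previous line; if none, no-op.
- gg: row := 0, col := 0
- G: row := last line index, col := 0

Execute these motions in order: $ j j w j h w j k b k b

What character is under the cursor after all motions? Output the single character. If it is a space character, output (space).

Answer: c

Derivation:
After 1 ($): row=0 col=14 char='e'
After 2 (j): row=1 col=13 char='w'
After 3 (j): row=2 col=13 char='e'
After 4 (w): row=3 col=0 char='t'
After 5 (j): row=4 col=0 char='_'
After 6 (h): row=4 col=0 char='_'
After 7 (w): row=4 col=1 char='b'
After 8 (j): row=5 col=1 char='e'
After 9 (k): row=4 col=1 char='b'
After 10 (b): row=3 col=10 char='f'
After 11 (k): row=2 col=10 char='_'
After 12 (b): row=2 col=5 char='c'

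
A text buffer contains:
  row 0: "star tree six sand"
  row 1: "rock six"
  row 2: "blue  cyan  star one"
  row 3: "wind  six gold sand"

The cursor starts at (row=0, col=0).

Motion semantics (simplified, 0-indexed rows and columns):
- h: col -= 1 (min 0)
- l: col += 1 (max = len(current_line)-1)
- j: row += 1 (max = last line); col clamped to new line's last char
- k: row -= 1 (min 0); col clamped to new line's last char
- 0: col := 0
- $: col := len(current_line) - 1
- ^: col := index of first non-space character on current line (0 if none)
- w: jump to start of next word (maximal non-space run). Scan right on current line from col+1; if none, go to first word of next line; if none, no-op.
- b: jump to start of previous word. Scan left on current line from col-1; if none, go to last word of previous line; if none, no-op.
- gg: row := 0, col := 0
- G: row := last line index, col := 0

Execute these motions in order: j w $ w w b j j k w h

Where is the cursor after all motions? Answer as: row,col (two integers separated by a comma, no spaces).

After 1 (j): row=1 col=0 char='r'
After 2 (w): row=1 col=5 char='s'
After 3 ($): row=1 col=7 char='x'
After 4 (w): row=2 col=0 char='b'
After 5 (w): row=2 col=6 char='c'
After 6 (b): row=2 col=0 char='b'
After 7 (j): row=3 col=0 char='w'
After 8 (j): row=3 col=0 char='w'
After 9 (k): row=2 col=0 char='b'
After 10 (w): row=2 col=6 char='c'
After 11 (h): row=2 col=5 char='_'

Answer: 2,5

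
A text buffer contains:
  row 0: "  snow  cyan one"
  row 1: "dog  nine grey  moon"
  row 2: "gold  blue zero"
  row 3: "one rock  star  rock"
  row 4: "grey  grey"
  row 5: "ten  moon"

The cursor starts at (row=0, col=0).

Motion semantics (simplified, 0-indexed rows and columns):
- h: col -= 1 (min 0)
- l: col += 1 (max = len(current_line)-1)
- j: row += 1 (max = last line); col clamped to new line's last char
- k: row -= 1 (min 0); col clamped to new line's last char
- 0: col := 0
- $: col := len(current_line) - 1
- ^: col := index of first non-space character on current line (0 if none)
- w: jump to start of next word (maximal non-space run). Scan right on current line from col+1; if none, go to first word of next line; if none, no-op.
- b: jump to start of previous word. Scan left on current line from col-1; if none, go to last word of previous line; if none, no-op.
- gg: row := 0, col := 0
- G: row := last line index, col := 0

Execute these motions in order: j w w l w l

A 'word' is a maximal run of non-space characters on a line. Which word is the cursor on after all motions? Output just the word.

Answer: moon

Derivation:
After 1 (j): row=1 col=0 char='d'
After 2 (w): row=1 col=5 char='n'
After 3 (w): row=1 col=10 char='g'
After 4 (l): row=1 col=11 char='r'
After 5 (w): row=1 col=16 char='m'
After 6 (l): row=1 col=17 char='o'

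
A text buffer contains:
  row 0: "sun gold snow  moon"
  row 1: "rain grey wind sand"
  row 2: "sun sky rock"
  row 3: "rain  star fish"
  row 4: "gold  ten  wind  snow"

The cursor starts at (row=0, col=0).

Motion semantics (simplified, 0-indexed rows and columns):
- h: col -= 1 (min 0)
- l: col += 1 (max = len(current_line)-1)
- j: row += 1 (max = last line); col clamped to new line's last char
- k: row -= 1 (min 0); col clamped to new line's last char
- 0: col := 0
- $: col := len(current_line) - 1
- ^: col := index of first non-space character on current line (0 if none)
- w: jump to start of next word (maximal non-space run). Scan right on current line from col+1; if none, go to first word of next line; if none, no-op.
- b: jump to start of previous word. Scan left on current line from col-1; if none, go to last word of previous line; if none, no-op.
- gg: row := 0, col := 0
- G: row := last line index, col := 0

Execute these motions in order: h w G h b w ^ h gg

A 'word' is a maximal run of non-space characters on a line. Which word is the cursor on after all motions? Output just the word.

After 1 (h): row=0 col=0 char='s'
After 2 (w): row=0 col=4 char='g'
After 3 (G): row=4 col=0 char='g'
After 4 (h): row=4 col=0 char='g'
After 5 (b): row=3 col=11 char='f'
After 6 (w): row=4 col=0 char='g'
After 7 (^): row=4 col=0 char='g'
After 8 (h): row=4 col=0 char='g'
After 9 (gg): row=0 col=0 char='s'

Answer: sun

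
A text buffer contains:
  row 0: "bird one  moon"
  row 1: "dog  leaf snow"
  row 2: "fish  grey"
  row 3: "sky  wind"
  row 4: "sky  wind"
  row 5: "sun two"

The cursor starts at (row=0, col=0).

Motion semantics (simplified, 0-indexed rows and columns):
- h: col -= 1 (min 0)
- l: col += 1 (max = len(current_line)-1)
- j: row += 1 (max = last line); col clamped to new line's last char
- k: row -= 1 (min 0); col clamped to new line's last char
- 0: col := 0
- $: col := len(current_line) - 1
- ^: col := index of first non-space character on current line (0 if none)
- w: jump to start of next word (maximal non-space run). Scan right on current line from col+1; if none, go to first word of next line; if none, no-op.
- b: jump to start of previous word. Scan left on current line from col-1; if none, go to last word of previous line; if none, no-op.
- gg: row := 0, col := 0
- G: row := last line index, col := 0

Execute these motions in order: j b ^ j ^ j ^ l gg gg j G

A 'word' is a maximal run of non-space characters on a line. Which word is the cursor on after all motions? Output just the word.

After 1 (j): row=1 col=0 char='d'
After 2 (b): row=0 col=10 char='m'
After 3 (^): row=0 col=0 char='b'
After 4 (j): row=1 col=0 char='d'
After 5 (^): row=1 col=0 char='d'
After 6 (j): row=2 col=0 char='f'
After 7 (^): row=2 col=0 char='f'
After 8 (l): row=2 col=1 char='i'
After 9 (gg): row=0 col=0 char='b'
After 10 (gg): row=0 col=0 char='b'
After 11 (j): row=1 col=0 char='d'
After 12 (G): row=5 col=0 char='s'

Answer: sun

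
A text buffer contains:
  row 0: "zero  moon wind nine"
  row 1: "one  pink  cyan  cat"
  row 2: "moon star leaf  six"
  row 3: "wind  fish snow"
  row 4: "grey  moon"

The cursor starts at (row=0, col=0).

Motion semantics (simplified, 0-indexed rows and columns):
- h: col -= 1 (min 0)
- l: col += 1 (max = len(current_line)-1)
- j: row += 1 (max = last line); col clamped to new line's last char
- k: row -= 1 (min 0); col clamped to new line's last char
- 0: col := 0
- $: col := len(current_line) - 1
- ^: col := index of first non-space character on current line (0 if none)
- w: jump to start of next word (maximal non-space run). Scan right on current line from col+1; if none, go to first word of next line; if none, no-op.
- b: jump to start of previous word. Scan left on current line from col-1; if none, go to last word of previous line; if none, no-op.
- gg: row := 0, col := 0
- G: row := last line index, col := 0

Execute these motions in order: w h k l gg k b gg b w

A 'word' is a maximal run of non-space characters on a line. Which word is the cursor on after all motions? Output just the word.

After 1 (w): row=0 col=6 char='m'
After 2 (h): row=0 col=5 char='_'
After 3 (k): row=0 col=5 char='_'
After 4 (l): row=0 col=6 char='m'
After 5 (gg): row=0 col=0 char='z'
After 6 (k): row=0 col=0 char='z'
After 7 (b): row=0 col=0 char='z'
After 8 (gg): row=0 col=0 char='z'
After 9 (b): row=0 col=0 char='z'
After 10 (w): row=0 col=6 char='m'

Answer: moon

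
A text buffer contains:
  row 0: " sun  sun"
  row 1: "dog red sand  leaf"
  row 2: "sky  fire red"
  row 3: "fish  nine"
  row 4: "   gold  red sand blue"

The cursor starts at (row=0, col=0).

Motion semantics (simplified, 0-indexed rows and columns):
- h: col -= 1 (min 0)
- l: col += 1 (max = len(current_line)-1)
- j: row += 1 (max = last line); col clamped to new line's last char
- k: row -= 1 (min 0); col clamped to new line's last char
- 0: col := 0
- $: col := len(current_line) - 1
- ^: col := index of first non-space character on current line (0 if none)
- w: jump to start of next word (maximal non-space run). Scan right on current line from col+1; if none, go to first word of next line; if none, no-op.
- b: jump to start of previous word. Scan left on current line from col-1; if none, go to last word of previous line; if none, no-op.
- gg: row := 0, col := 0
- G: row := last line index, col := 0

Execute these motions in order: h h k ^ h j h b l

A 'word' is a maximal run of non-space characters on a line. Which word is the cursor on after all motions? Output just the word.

After 1 (h): row=0 col=0 char='_'
After 2 (h): row=0 col=0 char='_'
After 3 (k): row=0 col=0 char='_'
After 4 (^): row=0 col=1 char='s'
After 5 (h): row=0 col=0 char='_'
After 6 (j): row=1 col=0 char='d'
After 7 (h): row=1 col=0 char='d'
After 8 (b): row=0 col=6 char='s'
After 9 (l): row=0 col=7 char='u'

Answer: sun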